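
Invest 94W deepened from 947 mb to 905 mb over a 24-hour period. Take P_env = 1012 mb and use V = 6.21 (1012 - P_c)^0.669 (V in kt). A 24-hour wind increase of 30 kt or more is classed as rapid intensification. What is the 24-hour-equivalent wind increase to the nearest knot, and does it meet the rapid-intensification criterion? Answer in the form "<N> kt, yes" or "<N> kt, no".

40 kt, yes

V₁: ΔP = 65, V ≈ 6.21 × 65^0.669 ≈ 101.37 kt.
V₂: ΔP = 107, V ≈ 6.21 × 107^0.669 ≈ 141.50 kt.
ΔV over 24 h = 40.13 kt → 24 h equivalent = 40.13 × 24/24 ≈ 40.13 kt.
40 kt ≥ 30 kt ⇒ rapid intensification.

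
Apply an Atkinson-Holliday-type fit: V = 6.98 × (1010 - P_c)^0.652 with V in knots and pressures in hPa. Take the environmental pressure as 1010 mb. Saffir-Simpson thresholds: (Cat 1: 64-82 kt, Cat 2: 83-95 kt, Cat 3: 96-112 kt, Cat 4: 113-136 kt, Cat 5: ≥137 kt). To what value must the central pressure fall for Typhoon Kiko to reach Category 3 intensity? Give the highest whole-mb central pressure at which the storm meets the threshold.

954 mb

Category 3 begins at V = 96 kt.
Required ΔP = (96/6.98)^(1/0.652) = 13.754^1.534 ≈ 55.72 mb.
P_c ≤ 1010 − 55.72 = 954.28, so the highest integer P_c is 954 mb.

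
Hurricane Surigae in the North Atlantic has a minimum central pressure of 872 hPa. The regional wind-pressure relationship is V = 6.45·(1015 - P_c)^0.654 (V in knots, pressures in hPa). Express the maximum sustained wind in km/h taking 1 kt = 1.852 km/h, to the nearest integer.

307 km/h

ΔP = 1015 − 872 = 143 hPa.
V ≈ 6.45 × 143^0.654 = 6.45 × 25.680 ≈ 165.634 kt.
165.634 × 1.852 ≈ 306.75 km/h → 307 km/h.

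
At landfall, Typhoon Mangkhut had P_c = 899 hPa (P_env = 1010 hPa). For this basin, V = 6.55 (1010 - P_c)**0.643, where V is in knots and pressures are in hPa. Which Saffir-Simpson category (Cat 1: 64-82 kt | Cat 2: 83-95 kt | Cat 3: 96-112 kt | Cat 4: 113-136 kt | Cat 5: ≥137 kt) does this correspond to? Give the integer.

ΔP = 1010 − 899 = 111 hPa.
V ≈ 6.55 × 111^0.643 = 6.55 × 20.66 ≈ 135 kt.
135 kt falls in the Category 4 band.

4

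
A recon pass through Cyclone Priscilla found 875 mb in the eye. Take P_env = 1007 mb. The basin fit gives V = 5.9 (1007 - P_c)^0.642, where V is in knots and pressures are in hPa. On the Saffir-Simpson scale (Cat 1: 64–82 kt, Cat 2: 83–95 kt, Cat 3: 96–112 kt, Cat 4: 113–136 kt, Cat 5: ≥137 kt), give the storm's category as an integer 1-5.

ΔP = 1007 − 875 = 132 mb.
V ≈ 5.9 × 132^0.642 = 5.9 × 22.98 ≈ 136 kt.
136 kt falls in the Category 4 band.

4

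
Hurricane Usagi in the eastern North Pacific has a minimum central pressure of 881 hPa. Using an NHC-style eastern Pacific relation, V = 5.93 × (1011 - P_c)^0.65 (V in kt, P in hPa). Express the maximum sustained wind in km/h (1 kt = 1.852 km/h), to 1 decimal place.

ΔP = 1011 − 881 = 130 hPa.
V ≈ 5.93 × 130^0.65 = 5.93 × 23.663 ≈ 140.319 kt.
140.319 × 1.852 ≈ 259.87 km/h → 259.9 km/h.

259.9 km/h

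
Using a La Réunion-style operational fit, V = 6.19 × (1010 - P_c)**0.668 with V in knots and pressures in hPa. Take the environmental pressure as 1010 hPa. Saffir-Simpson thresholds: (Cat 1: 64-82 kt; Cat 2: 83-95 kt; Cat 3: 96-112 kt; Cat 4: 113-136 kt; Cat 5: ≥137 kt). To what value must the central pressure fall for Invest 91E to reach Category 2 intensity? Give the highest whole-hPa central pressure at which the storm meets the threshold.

Category 2 begins at V = 83 kt.
Required ΔP = (83/6.19)^(1/0.668) = 13.409^1.497 ≈ 48.72 hPa.
P_c ≤ 1010 − 48.72 = 961.28, so the highest integer P_c is 961 hPa.

961 hPa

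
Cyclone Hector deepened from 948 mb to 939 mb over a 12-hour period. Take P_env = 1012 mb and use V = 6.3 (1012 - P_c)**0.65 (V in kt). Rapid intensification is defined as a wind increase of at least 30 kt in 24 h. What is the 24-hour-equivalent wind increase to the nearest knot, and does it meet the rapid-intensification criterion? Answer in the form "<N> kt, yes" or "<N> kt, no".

V₁: ΔP = 64, V ≈ 6.3 × 64^0.65 ≈ 94.05 kt.
V₂: ΔP = 73, V ≈ 6.3 × 73^0.65 ≈ 102.45 kt.
ΔV over 12 h = 8.40 kt → 24 h equivalent = 8.40 × 24/12 ≈ 16.80 kt.
17 kt < 30 kt ⇒ not rapid intensification.

17 kt, no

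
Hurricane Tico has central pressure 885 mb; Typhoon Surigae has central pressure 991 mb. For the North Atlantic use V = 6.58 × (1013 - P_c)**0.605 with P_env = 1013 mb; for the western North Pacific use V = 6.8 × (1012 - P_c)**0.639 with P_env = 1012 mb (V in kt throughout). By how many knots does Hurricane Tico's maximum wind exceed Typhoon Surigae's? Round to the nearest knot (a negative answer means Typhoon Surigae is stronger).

76 kt

Hurricane Tico: ΔP = 128; V ≈ 6.58 × 128^0.605 ≈ 123.90 kt.
Typhoon Surigae: ΔP = 21; V ≈ 6.8 × 21^0.639 ≈ 47.58 kt.
Difference ≈ 123.90 − 47.58 = 76.32 → 76 kt.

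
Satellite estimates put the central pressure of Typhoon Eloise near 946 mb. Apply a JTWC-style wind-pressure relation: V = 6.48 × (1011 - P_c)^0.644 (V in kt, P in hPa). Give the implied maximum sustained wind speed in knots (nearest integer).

95 kt

ΔP = 1011 − 946 = 65 mb.
65^0.644 ≈ 14.707.
V ≈ 6.48 × 14.707 ≈ 95.3 kt.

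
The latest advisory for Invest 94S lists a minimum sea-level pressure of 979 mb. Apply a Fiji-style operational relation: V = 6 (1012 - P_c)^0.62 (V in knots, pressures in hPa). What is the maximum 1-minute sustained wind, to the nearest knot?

ΔP = 1012 − 979 = 33 mb.
33^0.62 ≈ 8.739.
V ≈ 6 × 8.739 ≈ 52.4 kt.

52 kt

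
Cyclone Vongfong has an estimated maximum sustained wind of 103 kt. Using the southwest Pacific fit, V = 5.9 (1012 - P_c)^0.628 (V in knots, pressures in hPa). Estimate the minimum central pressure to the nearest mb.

917 mb

ΔP = (V / 5.9)^(1/0.628) = (103/5.9)^1.592.
103/5.9 = 17.458; 17.458^1.592 ≈ 94.99 mb.
P_c = 1012 − 94.99 = 917.01 ≈ 917 mb.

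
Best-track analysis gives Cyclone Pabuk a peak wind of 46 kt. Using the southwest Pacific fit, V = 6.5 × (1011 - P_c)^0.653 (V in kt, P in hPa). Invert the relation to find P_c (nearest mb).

ΔP = (V / 6.5)^(1/0.653) = (46/6.5)^1.531.
46/6.5 = 7.077; 7.077^1.531 ≈ 20.02 mb.
P_c = 1011 − 20.02 = 990.98 ≈ 991 mb.

991 mb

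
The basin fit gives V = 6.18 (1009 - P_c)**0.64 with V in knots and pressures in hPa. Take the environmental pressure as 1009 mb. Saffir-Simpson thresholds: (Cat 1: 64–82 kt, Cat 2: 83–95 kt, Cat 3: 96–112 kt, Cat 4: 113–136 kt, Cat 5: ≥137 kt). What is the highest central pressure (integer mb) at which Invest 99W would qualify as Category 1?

970 mb

Category 1 begins at V = 64 kt.
Required ΔP = (64/6.18)^(1/0.64) = 10.356^1.562 ≈ 38.57 mb.
P_c ≤ 1009 − 38.57 = 970.43, so the highest integer P_c is 970 mb.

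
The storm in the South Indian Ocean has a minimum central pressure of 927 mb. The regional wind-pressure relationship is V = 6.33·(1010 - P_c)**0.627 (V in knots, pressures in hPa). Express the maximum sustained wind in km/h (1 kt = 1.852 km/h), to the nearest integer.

187 km/h

ΔP = 1010 − 927 = 83 mb.
V ≈ 6.33 × 83^0.627 = 6.33 × 15.968 ≈ 101.080 kt.
101.080 × 1.852 ≈ 187.20 km/h → 187 km/h.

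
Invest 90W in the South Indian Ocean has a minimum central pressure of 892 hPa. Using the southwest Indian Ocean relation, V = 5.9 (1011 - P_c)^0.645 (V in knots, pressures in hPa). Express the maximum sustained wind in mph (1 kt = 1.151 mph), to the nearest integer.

148 mph

ΔP = 1011 − 892 = 119 hPa.
V ≈ 5.9 × 119^0.645 = 5.9 × 21.814 ≈ 128.700 kt.
128.700 × 1.151 ≈ 148.13 mph → 148 mph.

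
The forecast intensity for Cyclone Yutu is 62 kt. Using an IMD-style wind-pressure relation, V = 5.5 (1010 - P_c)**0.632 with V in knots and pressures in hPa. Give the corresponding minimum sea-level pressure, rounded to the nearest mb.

ΔP = (V / 5.5)^(1/0.632) = (62/5.5)^1.582.
62/5.5 = 11.273; 11.273^1.582 ≈ 46.20 mb.
P_c = 1010 − 46.20 = 963.80 ≈ 964 mb.

964 mb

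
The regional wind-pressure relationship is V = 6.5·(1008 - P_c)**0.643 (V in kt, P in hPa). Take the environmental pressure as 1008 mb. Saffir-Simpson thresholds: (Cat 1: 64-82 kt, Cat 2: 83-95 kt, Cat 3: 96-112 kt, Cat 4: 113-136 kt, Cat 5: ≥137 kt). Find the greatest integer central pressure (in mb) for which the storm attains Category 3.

Category 3 begins at V = 96 kt.
Required ΔP = (96/6.5)^(1/0.643) = 14.769^1.555 ≈ 65.86 mb.
P_c ≤ 1008 − 65.86 = 942.14, so the highest integer P_c is 942 mb.

942 mb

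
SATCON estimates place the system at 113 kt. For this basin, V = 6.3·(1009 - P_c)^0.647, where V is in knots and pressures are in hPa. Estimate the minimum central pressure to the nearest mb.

ΔP = (V / 6.3)^(1/0.647) = (113/6.3)^1.546.
113/6.3 = 17.937; 17.937^1.546 ≈ 86.65 mb.
P_c = 1009 − 86.65 = 922.35 ≈ 922 mb.

922 mb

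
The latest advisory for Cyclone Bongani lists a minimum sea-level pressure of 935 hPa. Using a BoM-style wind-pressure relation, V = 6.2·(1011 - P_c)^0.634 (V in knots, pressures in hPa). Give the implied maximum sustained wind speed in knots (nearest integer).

ΔP = 1011 − 935 = 76 hPa.
76^0.634 ≈ 15.575.
V ≈ 6.2 × 15.575 ≈ 96.6 kt.

97 kt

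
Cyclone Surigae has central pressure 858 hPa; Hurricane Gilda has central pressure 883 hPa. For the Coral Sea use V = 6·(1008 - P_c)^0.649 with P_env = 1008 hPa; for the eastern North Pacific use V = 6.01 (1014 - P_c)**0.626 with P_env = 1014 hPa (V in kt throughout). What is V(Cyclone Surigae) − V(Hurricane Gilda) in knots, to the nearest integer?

Cyclone Surigae: ΔP = 150; V ≈ 6 × 150^0.649 ≈ 155.04 kt.
Hurricane Gilda: ΔP = 131; V ≈ 6.01 × 131^0.626 ≈ 127.14 kt.
Difference ≈ 155.04 − 127.14 = 27.90 → 28 kt.

28 kt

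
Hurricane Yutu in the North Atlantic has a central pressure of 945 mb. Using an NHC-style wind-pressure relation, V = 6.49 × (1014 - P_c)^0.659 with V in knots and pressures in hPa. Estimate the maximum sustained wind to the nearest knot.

106 kt

ΔP = 1014 − 945 = 69 mb.
69^0.659 ≈ 16.286.
V ≈ 6.49 × 16.286 ≈ 105.7 kt.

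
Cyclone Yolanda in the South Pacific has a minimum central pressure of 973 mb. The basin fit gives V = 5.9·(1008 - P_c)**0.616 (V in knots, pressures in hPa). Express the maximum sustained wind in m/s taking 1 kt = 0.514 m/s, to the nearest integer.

ΔP = 1008 − 973 = 35 mb.
V ≈ 5.9 × 35^0.616 = 5.9 × 8.936 ≈ 52.723 kt.
52.723 × 0.514 ≈ 27.10 m/s → 27 m/s.

27 m/s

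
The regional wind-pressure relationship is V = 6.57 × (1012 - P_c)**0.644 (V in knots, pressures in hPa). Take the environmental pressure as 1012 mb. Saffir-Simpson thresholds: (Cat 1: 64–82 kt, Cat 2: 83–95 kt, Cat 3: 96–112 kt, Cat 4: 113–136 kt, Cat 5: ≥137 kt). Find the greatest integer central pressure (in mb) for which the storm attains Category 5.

Category 5 begins at V = 137 kt.
Required ΔP = (137/6.57)^(1/0.644) = 20.852^1.553 ≈ 111.78 mb.
P_c ≤ 1012 − 111.78 = 900.22, so the highest integer P_c is 900 mb.

900 mb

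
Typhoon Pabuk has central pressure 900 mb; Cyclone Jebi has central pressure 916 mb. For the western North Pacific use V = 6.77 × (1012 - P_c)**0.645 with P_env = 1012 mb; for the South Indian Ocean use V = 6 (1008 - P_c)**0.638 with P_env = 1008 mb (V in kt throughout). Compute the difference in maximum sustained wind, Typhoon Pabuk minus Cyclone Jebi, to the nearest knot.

35 kt

Typhoon Pabuk: ΔP = 112; V ≈ 6.77 × 112^0.645 ≈ 142.02 kt.
Cyclone Jebi: ΔP = 92; V ≈ 6 × 92^0.638 ≈ 107.41 kt.
Difference ≈ 142.02 − 107.41 = 34.61 → 35 kt.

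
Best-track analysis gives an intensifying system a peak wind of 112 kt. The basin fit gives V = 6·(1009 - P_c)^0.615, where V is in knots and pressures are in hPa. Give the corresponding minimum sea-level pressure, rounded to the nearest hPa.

892 hPa

ΔP = (V / 6)^(1/0.615) = (112/6)^1.626.
112/6 = 18.667; 18.667^1.626 ≈ 116.62 hPa.
P_c = 1009 − 116.62 = 892.38 ≈ 892 hPa.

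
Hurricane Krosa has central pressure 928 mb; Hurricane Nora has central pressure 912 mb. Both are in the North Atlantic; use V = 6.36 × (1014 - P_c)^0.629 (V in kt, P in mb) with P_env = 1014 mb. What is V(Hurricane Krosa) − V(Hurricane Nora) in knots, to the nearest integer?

-12 kt

Hurricane Krosa: ΔP = 86; V ≈ 6.36 × 86^0.629 ≈ 104.77 kt.
Hurricane Nora: ΔP = 102; V ≈ 6.36 × 102^0.629 ≈ 116.65 kt.
Difference ≈ 104.77 − 116.65 = -11.88 → -12 kt.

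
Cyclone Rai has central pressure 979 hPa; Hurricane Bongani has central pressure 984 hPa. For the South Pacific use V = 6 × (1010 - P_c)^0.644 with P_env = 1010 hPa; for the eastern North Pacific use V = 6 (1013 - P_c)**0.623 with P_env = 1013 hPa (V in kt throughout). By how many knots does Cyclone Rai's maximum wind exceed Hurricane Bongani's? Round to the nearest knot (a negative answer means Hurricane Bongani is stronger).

6 kt

Cyclone Rai: ΔP = 31; V ≈ 6 × 31^0.644 ≈ 54.78 kt.
Hurricane Bongani: ΔP = 29; V ≈ 6 × 29^0.623 ≈ 48.89 kt.
Difference ≈ 54.78 − 48.89 = 5.89 → 6 kt.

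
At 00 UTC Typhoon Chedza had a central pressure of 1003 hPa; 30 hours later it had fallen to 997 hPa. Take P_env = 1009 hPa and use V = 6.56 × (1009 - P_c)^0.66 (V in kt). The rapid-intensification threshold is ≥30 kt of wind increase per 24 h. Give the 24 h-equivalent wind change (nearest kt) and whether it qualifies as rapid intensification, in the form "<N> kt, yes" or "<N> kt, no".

10 kt, no

V₁: ΔP = 6, V ≈ 6.56 × 6^0.66 ≈ 21.40 kt.
V₂: ΔP = 12, V ≈ 6.56 × 12^0.66 ≈ 33.82 kt.
ΔV over 30 h = 12.42 kt → 24 h equivalent = 12.42 × 24/30 ≈ 9.94 kt.
10 kt < 30 kt ⇒ not rapid intensification.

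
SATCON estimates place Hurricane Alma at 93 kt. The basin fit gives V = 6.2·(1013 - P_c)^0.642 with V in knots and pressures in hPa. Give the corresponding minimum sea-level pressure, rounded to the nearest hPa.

945 hPa

ΔP = (V / 6.2)^(1/0.642) = (93/6.2)^1.558.
93/6.2 = 15.000; 15.000^1.558 ≈ 67.91 hPa.
P_c = 1013 − 67.91 = 945.09 ≈ 945 hPa.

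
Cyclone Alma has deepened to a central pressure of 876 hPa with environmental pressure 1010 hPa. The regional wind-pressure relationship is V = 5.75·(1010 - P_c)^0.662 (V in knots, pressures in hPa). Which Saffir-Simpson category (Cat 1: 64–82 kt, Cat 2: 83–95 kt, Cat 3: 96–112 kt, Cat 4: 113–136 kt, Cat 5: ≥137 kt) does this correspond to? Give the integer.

5

ΔP = 1010 − 876 = 134 hPa.
V ≈ 5.75 × 134^0.662 = 5.75 × 25.59 ≈ 147 kt.
147 kt falls in the Category 5 band.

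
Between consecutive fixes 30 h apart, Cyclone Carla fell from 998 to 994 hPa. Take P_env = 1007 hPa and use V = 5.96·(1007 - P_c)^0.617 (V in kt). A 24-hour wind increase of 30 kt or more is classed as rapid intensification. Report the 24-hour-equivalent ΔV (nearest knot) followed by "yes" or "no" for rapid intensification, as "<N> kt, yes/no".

5 kt, no

V₁: ΔP = 9, V ≈ 5.96 × 9^0.617 ≈ 23.12 kt.
V₂: ΔP = 13, V ≈ 5.96 × 13^0.617 ≈ 29.01 kt.
ΔV over 30 h = 5.89 kt → 24 h equivalent = 5.89 × 24/30 ≈ 4.71 kt.
5 kt < 30 kt ⇒ not rapid intensification.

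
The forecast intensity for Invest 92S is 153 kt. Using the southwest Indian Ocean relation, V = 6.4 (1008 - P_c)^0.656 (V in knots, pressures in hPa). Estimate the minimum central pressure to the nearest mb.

ΔP = (V / 6.4)^(1/0.656) = (153/6.4)^1.524.
153/6.4 = 23.906; 23.906^1.524 ≈ 126.30 mb.
P_c = 1008 − 126.30 = 881.70 ≈ 882 mb.

882 mb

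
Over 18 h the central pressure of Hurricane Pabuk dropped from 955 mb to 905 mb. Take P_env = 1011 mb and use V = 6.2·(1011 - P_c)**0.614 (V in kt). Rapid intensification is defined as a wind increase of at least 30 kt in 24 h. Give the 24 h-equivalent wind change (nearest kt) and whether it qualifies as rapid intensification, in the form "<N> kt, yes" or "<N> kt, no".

47 kt, yes

V₁: ΔP = 56, V ≈ 6.2 × 56^0.614 ≈ 73.41 kt.
V₂: ΔP = 106, V ≈ 6.2 × 106^0.614 ≈ 108.62 kt.
ΔV over 18 h = 35.21 kt → 24 h equivalent = 35.21 × 24/18 ≈ 46.95 kt.
47 kt ≥ 30 kt ⇒ rapid intensification.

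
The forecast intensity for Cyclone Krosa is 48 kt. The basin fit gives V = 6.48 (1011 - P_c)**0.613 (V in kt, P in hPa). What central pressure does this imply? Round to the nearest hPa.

985 hPa

ΔP = (V / 6.48)^(1/0.613) = (48/6.48)^1.631.
48/6.48 = 7.407; 7.407^1.631 ≈ 26.22 hPa.
P_c = 1011 − 26.22 = 984.78 ≈ 985 hPa.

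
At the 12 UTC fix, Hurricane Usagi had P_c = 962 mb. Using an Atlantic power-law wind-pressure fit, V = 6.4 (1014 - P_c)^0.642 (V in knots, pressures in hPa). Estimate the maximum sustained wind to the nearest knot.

81 kt

ΔP = 1014 − 962 = 52 mb.
52^0.642 ≈ 12.638.
V ≈ 6.4 × 12.638 ≈ 80.9 kt.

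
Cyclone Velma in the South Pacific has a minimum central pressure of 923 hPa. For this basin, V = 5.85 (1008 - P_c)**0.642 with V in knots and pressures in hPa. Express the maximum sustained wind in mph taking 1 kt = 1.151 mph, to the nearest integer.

ΔP = 1008 − 923 = 85 hPa.
V ≈ 5.85 × 85^0.642 = 5.85 × 17.326 ≈ 101.354 kt.
101.354 × 1.151 ≈ 116.66 mph → 117 mph.

117 mph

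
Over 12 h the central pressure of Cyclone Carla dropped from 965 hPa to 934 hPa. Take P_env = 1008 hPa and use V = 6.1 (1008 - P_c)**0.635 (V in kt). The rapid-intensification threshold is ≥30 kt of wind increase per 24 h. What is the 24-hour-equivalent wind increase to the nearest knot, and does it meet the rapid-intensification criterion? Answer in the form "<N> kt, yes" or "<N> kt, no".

V₁: ΔP = 43, V ≈ 6.1 × 43^0.635 ≈ 66.46 kt.
V₂: ΔP = 74, V ≈ 6.1 × 74^0.635 ≈ 93.82 kt.
ΔV over 12 h = 27.36 kt → 24 h equivalent = 27.36 × 24/12 ≈ 54.72 kt.
55 kt ≥ 30 kt ⇒ rapid intensification.

55 kt, yes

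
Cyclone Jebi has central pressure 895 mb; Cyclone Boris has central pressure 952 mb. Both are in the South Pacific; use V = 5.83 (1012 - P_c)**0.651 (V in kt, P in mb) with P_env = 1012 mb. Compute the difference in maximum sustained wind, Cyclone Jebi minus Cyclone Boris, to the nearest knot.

Cyclone Jebi: ΔP = 117; V ≈ 5.83 × 117^0.651 ≈ 129.44 kt.
Cyclone Boris: ΔP = 60; V ≈ 5.83 × 60^0.651 ≈ 83.80 kt.
Difference ≈ 129.44 − 83.80 = 45.64 → 46 kt.

46 kt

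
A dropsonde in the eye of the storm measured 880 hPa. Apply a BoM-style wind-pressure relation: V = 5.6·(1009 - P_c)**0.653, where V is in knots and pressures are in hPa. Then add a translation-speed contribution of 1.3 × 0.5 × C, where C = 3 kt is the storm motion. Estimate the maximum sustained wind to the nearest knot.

136 kt

ΔP = 1009 − 880 = 129 hPa.
129^0.653 ≈ 23.890.
V ≈ 5.6 × 23.890 ≈ 133.8 kt.
Translation term: 1.3 × 0.5 × 3 = 1.95 kt.
Corrected V ≈ 135.75 kt → 136 kt.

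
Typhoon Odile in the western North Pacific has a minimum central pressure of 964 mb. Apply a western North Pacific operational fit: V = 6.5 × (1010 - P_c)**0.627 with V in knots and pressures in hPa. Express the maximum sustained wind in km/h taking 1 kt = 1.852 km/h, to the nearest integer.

ΔP = 1010 − 964 = 46 mb.
V ≈ 6.5 × 46^0.627 = 6.5 × 11.029 ≈ 71.691 kt.
71.691 × 1.852 ≈ 132.77 km/h → 133 km/h.

133 km/h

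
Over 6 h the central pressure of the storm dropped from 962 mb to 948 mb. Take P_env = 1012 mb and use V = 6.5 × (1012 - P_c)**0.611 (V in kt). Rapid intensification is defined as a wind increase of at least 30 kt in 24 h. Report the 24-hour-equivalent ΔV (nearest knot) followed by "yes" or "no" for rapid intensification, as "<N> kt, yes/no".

V₁: ΔP = 50, V ≈ 6.5 × 50^0.611 ≈ 70.96 kt.
V₂: ΔP = 64, V ≈ 6.5 × 64^0.611 ≈ 82.51 kt.
ΔV over 6 h = 11.55 kt → 24 h equivalent = 11.55 × 24/6 ≈ 46.20 kt.
46 kt ≥ 30 kt ⇒ rapid intensification.

46 kt, yes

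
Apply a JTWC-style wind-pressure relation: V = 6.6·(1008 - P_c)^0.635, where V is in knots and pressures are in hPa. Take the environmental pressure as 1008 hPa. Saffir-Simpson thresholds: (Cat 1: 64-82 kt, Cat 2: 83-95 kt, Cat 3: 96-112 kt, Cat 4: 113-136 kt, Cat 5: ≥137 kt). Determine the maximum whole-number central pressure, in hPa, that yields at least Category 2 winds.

Category 2 begins at V = 83 kt.
Required ΔP = (83/6.6)^(1/0.635) = 12.576^1.575 ≈ 53.90 hPa.
P_c ≤ 1008 − 53.90 = 954.10, so the highest integer P_c is 954 hPa.

954 hPa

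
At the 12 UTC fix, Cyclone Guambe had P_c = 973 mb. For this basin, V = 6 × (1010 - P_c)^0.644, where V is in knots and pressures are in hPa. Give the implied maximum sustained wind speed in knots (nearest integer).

ΔP = 1010 − 973 = 37 mb.
37^0.644 ≈ 10.231.
V ≈ 6 × 10.231 ≈ 61.4 kt.

61 kt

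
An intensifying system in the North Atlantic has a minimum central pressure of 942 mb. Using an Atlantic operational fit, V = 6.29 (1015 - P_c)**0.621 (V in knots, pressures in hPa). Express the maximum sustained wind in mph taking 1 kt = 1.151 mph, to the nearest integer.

ΔP = 1015 − 942 = 73 mb.
V ≈ 6.29 × 73^0.621 = 6.29 × 14.359 ≈ 90.318 kt.
90.318 × 1.151 ≈ 103.96 mph → 104 mph.

104 mph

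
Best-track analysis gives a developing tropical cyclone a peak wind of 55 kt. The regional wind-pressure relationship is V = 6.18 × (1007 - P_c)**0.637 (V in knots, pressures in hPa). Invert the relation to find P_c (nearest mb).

976 mb

ΔP = (V / 6.18)^(1/0.637) = (55/6.18)^1.570.
55/6.18 = 8.900; 8.900^1.570 ≈ 30.93 mb.
P_c = 1007 − 30.93 = 976.07 ≈ 976 mb.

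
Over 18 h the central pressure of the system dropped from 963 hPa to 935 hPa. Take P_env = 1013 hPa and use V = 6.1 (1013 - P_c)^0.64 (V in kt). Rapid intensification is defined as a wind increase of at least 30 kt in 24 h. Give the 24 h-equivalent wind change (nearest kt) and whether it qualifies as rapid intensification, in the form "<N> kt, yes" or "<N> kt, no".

33 kt, yes

V₁: ΔP = 50, V ≈ 6.1 × 50^0.64 ≈ 74.59 kt.
V₂: ΔP = 78, V ≈ 6.1 × 78^0.64 ≈ 99.14 kt.
ΔV over 18 h = 24.55 kt → 24 h equivalent = 24.55 × 24/18 ≈ 32.73 kt.
33 kt ≥ 30 kt ⇒ rapid intensification.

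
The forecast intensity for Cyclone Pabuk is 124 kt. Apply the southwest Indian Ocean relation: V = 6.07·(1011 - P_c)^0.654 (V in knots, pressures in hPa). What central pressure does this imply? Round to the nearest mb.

910 mb

ΔP = (V / 6.07)^(1/0.654) = (124/6.07)^1.529.
124/6.07 = 20.428; 20.428^1.529 ≈ 100.79 mb.
P_c = 1011 − 100.79 = 910.21 ≈ 910 mb.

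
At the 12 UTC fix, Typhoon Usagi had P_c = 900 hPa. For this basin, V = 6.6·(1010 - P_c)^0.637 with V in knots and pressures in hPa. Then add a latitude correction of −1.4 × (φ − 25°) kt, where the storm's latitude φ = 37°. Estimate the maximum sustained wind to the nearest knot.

ΔP = 1010 − 900 = 110 hPa.
110^0.637 ≈ 19.969.
V ≈ 6.6 × 19.969 ≈ 131.8 kt.
Latitude correction: −1.4 × (37 − 25) = -16.8 kt.
Corrected V ≈ 115 kt → 115 kt.

115 kt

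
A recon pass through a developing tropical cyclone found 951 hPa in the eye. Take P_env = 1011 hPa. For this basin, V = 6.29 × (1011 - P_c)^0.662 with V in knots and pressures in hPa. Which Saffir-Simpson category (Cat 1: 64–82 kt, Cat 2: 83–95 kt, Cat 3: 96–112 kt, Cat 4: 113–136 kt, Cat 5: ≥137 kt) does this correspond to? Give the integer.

ΔP = 1011 − 951 = 60 hPa.
V ≈ 6.29 × 60^0.662 = 6.29 × 15.04 ≈ 95 kt.
95 kt falls in the Category 2 band.

2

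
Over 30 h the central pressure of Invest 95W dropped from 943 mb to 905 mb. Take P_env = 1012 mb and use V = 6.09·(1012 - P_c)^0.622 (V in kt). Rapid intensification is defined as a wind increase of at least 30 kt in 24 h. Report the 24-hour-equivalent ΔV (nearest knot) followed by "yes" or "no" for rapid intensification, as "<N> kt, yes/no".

21 kt, no

V₁: ΔP = 69, V ≈ 6.09 × 69^0.622 ≈ 84.80 kt.
V₂: ΔP = 107, V ≈ 6.09 × 107^0.622 ≈ 111.40 kt.
ΔV over 30 h = 26.60 kt → 24 h equivalent = 26.60 × 24/30 ≈ 21.28 kt.
21 kt < 30 kt ⇒ not rapid intensification.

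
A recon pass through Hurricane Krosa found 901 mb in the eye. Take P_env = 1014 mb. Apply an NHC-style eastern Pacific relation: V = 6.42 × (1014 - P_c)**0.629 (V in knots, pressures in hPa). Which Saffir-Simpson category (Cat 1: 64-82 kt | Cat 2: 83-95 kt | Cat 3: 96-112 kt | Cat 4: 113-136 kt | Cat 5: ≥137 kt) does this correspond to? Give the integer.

4

ΔP = 1014 − 901 = 113 mb.
V ≈ 6.42 × 113^0.629 = 6.42 × 19.56 ≈ 126 kt.
126 kt falls in the Category 4 band.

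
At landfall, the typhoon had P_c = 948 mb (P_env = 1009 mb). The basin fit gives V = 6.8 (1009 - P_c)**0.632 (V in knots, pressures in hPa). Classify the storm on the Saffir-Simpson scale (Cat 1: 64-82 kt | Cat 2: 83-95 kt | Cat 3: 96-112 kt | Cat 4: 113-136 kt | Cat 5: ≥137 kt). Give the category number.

ΔP = 1009 − 948 = 61 mb.
V ≈ 6.8 × 61^0.632 = 6.8 × 13.44 ≈ 91 kt.
91 kt falls in the Category 2 band.

2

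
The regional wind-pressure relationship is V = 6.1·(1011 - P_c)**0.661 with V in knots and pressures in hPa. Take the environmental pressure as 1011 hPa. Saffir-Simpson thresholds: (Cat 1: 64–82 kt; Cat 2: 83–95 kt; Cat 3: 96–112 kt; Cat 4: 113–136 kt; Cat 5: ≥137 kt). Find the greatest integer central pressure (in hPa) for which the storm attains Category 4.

Category 4 begins at V = 113 kt.
Required ΔP = (113/6.1)^(1/0.661) = 18.525^1.513 ≈ 82.78 hPa.
P_c ≤ 1011 − 82.78 = 928.22, so the highest integer P_c is 928 hPa.

928 hPa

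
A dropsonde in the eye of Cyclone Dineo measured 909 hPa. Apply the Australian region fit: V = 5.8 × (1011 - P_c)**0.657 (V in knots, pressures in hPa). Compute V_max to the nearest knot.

121 kt

ΔP = 1011 − 909 = 102 hPa.
102^0.657 ≈ 20.876.
V ≈ 5.8 × 20.876 ≈ 121.1 kt.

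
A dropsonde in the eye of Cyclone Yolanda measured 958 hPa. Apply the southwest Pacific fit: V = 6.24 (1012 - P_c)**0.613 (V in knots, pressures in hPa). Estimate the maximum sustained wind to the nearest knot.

ΔP = 1012 − 958 = 54 hPa.
54^0.613 ≈ 11.533.
V ≈ 6.24 × 11.533 ≈ 72.0 kt.

72 kt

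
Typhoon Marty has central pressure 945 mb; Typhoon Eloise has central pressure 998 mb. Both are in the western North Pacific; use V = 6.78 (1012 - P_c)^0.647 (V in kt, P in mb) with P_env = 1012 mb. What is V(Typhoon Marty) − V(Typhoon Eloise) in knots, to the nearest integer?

Typhoon Marty: ΔP = 67; V ≈ 6.78 × 67^0.647 ≈ 102.97 kt.
Typhoon Eloise: ΔP = 14; V ≈ 6.78 × 14^0.647 ≈ 37.39 kt.
Difference ≈ 102.97 − 37.39 = 65.58 → 66 kt.

66 kt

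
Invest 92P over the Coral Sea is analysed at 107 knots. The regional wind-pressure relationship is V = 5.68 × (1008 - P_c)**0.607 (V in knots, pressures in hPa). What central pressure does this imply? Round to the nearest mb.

882 mb

ΔP = (V / 5.68)^(1/0.607) = (107/5.68)^1.647.
107/5.68 = 18.838; 18.838^1.647 ≈ 126.05 mb.
P_c = 1008 − 126.05 = 881.95 ≈ 882 mb.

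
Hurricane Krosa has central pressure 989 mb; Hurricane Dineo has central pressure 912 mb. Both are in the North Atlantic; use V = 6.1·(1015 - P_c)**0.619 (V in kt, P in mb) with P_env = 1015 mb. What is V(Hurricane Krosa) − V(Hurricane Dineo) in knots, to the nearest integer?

-62 kt

Hurricane Krosa: ΔP = 26; V ≈ 6.1 × 26^0.619 ≈ 45.84 kt.
Hurricane Dineo: ΔP = 103; V ≈ 6.1 × 103^0.619 ≈ 107.47 kt.
Difference ≈ 45.84 − 107.47 = -61.63 → -62 kt.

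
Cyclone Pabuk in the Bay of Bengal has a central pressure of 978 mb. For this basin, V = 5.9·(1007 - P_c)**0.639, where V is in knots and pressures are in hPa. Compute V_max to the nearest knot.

ΔP = 1007 − 978 = 29 mb.
29^0.639 ≈ 8.599.
V ≈ 5.9 × 8.599 ≈ 50.7 kt.

51 kt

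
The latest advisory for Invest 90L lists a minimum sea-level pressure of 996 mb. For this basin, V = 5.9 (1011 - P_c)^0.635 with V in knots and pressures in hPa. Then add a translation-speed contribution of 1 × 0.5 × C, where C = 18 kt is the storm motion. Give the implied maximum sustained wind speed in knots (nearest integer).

ΔP = 1011 − 996 = 15 mb.
15^0.635 ≈ 5.582.
V ≈ 5.9 × 5.582 ≈ 32.9 kt.
Translation term: 1 × 0.5 × 18 = 9 kt.
Corrected V ≈ 41.9 kt → 42 kt.

42 kt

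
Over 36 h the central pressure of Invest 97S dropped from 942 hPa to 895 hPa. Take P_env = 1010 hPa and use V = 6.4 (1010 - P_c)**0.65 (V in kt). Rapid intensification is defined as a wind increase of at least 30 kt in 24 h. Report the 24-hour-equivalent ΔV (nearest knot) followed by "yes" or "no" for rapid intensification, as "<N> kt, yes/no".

V₁: ΔP = 68, V ≈ 6.4 × 68^0.65 ≈ 99.38 kt.
V₂: ΔP = 115, V ≈ 6.4 × 115^0.65 ≈ 139.84 kt.
ΔV over 36 h = 40.46 kt → 24 h equivalent = 40.46 × 24/36 ≈ 26.97 kt.
27 kt < 30 kt ⇒ not rapid intensification.

27 kt, no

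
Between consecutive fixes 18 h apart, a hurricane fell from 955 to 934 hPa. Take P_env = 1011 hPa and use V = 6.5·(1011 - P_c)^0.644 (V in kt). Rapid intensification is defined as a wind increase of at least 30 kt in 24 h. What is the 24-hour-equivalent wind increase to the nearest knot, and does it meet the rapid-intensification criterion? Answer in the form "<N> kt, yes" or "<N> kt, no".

26 kt, no

V₁: ΔP = 56, V ≈ 6.5 × 56^0.644 ≈ 86.85 kt.
V₂: ΔP = 77, V ≈ 6.5 × 77^0.644 ≈ 106.61 kt.
ΔV over 18 h = 19.76 kt → 24 h equivalent = 19.76 × 24/18 ≈ 26.35 kt.
26 kt < 30 kt ⇒ not rapid intensification.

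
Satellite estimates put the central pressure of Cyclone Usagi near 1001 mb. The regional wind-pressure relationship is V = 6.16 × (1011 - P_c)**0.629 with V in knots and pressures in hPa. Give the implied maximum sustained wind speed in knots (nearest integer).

ΔP = 1011 − 1001 = 10 mb.
10^0.629 ≈ 4.256.
V ≈ 6.16 × 4.256 ≈ 26.2 kt.

26 kt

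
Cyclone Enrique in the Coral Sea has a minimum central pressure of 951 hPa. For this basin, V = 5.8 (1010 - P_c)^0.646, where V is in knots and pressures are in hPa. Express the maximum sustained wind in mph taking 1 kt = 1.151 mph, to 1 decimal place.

ΔP = 1010 − 951 = 59 hPa.
V ≈ 5.8 × 59^0.646 = 5.8 × 13.931 ≈ 80.798 kt.
80.798 × 1.151 ≈ 93.00 mph → 93.0 mph.

93.0 mph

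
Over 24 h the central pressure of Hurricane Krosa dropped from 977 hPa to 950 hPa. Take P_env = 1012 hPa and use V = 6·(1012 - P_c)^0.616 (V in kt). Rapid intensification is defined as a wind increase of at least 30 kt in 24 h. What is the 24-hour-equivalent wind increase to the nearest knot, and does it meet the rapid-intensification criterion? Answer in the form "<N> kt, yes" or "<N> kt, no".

23 kt, no

V₁: ΔP = 35, V ≈ 6 × 35^0.616 ≈ 53.62 kt.
V₂: ΔP = 62, V ≈ 6 × 62^0.616 ≈ 76.25 kt.
ΔV over 24 h = 22.63 kt → 24 h equivalent = 22.63 × 24/24 ≈ 22.63 kt.
23 kt < 30 kt ⇒ not rapid intensification.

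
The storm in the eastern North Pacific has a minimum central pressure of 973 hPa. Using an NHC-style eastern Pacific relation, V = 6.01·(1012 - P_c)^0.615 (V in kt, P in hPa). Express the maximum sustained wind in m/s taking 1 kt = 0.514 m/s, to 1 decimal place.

29.4 m/s

ΔP = 1012 − 973 = 39 hPa.
V ≈ 6.01 × 39^0.615 = 6.01 × 9.517 ≈ 57.198 kt.
57.198 × 0.514 ≈ 29.40 m/s → 29.4 m/s.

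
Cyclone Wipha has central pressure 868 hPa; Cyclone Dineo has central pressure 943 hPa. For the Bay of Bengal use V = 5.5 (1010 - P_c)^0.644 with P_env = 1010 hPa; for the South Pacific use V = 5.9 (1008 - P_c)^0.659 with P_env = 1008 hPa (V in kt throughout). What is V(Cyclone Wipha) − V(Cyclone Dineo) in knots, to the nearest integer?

Cyclone Wipha: ΔP = 142; V ≈ 5.5 × 142^0.644 ≈ 133.79 kt.
Cyclone Dineo: ΔP = 65; V ≈ 5.9 × 65^0.659 ≈ 92.38 kt.
Difference ≈ 133.79 − 92.38 = 41.41 → 41 kt.

41 kt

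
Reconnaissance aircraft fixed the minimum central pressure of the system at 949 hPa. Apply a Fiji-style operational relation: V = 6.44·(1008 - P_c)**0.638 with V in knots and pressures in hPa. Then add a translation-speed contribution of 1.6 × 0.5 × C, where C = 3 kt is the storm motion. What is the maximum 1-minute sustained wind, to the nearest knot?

89 kt

ΔP = 1008 − 949 = 59 hPa.
59^0.638 ≈ 13.484.
V ≈ 6.44 × 13.484 ≈ 86.8 kt.
Translation term: 1.6 × 0.5 × 3 = 2.4 kt.
Corrected V ≈ 89.2 kt → 89 kt.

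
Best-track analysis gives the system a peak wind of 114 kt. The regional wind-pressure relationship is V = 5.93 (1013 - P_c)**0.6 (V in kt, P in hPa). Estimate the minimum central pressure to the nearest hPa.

ΔP = (V / 5.93)^(1/0.6) = (114/5.93)^1.667.
114/5.93 = 19.224; 19.224^1.667 ≈ 137.96 hPa.
P_c = 1013 − 137.96 = 875.04 ≈ 875 hPa.

875 hPa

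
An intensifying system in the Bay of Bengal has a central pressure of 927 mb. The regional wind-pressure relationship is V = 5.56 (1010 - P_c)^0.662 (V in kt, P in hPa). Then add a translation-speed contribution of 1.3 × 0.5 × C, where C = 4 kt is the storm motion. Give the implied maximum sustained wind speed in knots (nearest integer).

ΔP = 1010 − 927 = 83 mb.
83^0.662 ≈ 18.639.
V ≈ 5.56 × 18.639 ≈ 103.6 kt.
Translation term: 1.3 × 0.5 × 4 = 2.6 kt.
Corrected V ≈ 106.2 kt → 106 kt.

106 kt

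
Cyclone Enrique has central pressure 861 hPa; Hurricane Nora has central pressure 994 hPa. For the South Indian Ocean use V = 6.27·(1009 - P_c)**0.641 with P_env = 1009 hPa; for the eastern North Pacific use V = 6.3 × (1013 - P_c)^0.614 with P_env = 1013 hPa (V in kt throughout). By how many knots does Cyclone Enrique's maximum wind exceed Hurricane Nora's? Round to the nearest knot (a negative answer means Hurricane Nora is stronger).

Cyclone Enrique: ΔP = 148; V ≈ 6.27 × 148^0.641 ≈ 154.31 kt.
Hurricane Nora: ΔP = 19; V ≈ 6.3 × 19^0.614 ≈ 38.41 kt.
Difference ≈ 154.31 − 38.41 = 115.90 → 116 kt.

116 kt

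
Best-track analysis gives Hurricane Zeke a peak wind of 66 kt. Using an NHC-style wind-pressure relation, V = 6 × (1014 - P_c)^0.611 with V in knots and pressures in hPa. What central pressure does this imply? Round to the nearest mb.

963 mb

ΔP = (V / 6)^(1/0.611) = (66/6)^1.637.
66/6 = 11.000; 11.000^1.637 ≈ 50.63 mb.
P_c = 1014 − 50.63 = 963.37 ≈ 963 mb.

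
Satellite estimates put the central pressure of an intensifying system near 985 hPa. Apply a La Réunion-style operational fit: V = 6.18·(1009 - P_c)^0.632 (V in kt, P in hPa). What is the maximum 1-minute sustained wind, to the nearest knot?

46 kt

ΔP = 1009 − 985 = 24 hPa.
24^0.632 ≈ 7.452.
V ≈ 6.18 × 7.452 ≈ 46.1 kt.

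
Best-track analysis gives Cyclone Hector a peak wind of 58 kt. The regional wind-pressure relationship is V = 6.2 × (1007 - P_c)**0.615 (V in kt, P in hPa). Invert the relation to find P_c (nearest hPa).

969 hPa

ΔP = (V / 6.2)^(1/0.615) = (58/6.2)^1.626.
58/6.2 = 9.355; 9.355^1.626 ≈ 37.92 hPa.
P_c = 1007 − 37.92 = 969.08 ≈ 969 hPa.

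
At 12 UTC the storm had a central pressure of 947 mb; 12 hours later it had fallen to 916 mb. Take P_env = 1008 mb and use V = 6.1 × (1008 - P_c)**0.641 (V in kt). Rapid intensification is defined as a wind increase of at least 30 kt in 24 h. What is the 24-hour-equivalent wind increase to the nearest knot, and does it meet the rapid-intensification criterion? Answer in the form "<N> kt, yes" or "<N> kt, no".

V₁: ΔP = 61, V ≈ 6.1 × 61^0.641 ≈ 85.06 kt.
V₂: ΔP = 92, V ≈ 6.1 × 92^0.641 ≈ 110.69 kt.
ΔV over 12 h = 25.63 kt → 24 h equivalent = 25.63 × 24/12 ≈ 51.26 kt.
51 kt ≥ 30 kt ⇒ rapid intensification.

51 kt, yes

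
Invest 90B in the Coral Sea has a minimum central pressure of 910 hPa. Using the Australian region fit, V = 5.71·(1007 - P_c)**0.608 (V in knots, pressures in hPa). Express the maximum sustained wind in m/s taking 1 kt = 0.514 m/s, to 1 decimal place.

ΔP = 1007 − 910 = 97 hPa.
V ≈ 5.71 × 97^0.608 = 5.71 × 16.142 ≈ 92.171 kt.
92.171 × 0.514 ≈ 47.38 m/s → 47.4 m/s.

47.4 m/s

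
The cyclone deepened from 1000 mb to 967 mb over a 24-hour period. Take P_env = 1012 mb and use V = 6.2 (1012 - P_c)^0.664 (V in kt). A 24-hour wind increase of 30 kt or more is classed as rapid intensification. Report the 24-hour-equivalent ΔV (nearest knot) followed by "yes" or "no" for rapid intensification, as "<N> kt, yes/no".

V₁: ΔP = 12, V ≈ 6.2 × 12^0.664 ≈ 32.28 kt.
V₂: ΔP = 45, V ≈ 6.2 × 45^0.664 ≈ 77.65 kt.
ΔV over 24 h = 45.37 kt → 24 h equivalent = 45.37 × 24/24 ≈ 45.37 kt.
45 kt ≥ 30 kt ⇒ rapid intensification.

45 kt, yes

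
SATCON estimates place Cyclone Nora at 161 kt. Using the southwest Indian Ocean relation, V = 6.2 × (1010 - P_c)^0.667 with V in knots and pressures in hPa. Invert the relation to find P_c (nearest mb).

ΔP = (V / 6.2)^(1/0.667) = (161/6.2)^1.499.
161/6.2 = 25.968; 25.968^1.499 ≈ 132.01 mb.
P_c = 1010 − 132.01 = 877.99 ≈ 878 mb.

878 mb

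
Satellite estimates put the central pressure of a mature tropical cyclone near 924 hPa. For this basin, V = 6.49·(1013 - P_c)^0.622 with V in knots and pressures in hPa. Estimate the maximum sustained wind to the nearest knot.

106 kt

ΔP = 1013 − 924 = 89 hPa.
89^0.622 ≈ 16.313.
V ≈ 6.49 × 16.313 ≈ 105.9 kt.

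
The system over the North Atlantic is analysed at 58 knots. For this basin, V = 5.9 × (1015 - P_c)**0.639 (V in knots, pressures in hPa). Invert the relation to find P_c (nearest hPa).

ΔP = (V / 5.9)^(1/0.639) = (58/5.9)^1.565.
58/5.9 = 9.831; 9.831^1.565 ≈ 35.75 hPa.
P_c = 1015 − 35.75 = 979.25 ≈ 979 hPa.

979 hPa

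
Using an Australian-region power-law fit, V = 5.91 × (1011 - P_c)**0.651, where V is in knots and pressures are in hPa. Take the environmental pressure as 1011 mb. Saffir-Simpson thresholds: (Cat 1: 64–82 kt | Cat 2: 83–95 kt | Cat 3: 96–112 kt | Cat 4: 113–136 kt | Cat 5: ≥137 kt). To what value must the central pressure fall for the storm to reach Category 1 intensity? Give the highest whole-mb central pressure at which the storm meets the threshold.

972 mb

Category 1 begins at V = 64 kt.
Required ΔP = (64/5.91)^(1/0.651) = 10.829^1.536 ≈ 38.84 mb.
P_c ≤ 1011 − 38.84 = 972.16, so the highest integer P_c is 972 mb.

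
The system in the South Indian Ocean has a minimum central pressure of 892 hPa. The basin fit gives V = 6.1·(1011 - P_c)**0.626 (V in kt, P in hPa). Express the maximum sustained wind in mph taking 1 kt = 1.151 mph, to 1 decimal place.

ΔP = 1011 − 892 = 119 hPa.
V ≈ 6.1 × 119^0.626 = 6.1 × 19.920 ≈ 121.513 kt.
121.513 × 1.151 ≈ 139.86 mph → 139.9 mph.

139.9 mph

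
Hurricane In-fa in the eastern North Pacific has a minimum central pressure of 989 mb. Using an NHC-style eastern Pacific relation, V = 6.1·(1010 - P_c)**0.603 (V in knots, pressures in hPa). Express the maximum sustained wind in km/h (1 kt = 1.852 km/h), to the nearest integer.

ΔP = 1010 − 989 = 21 mb.
V ≈ 6.1 × 21^0.603 = 6.1 × 6.270 ≈ 38.250 kt.
38.250 × 1.852 ≈ 70.84 km/h → 71 km/h.

71 km/h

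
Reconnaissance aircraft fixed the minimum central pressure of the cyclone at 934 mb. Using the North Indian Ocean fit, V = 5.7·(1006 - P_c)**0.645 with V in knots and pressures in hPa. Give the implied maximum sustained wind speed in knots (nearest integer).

ΔP = 1006 − 934 = 72 mb.
72^0.645 ≈ 15.775.
V ≈ 5.7 × 15.775 ≈ 89.9 kt.

90 kt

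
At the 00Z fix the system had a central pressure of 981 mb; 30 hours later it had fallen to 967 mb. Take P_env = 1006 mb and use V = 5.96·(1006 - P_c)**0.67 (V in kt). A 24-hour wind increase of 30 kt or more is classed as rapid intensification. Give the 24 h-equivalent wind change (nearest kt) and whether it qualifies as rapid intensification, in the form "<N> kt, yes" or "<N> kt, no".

V₁: ΔP = 25, V ≈ 5.96 × 25^0.67 ≈ 51.51 kt.
V₂: ΔP = 39, V ≈ 5.96 × 39^0.67 ≈ 69.38 kt.
ΔV over 30 h = 17.87 kt → 24 h equivalent = 17.87 × 24/30 ≈ 14.30 kt.
14 kt < 30 kt ⇒ not rapid intensification.

14 kt, no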